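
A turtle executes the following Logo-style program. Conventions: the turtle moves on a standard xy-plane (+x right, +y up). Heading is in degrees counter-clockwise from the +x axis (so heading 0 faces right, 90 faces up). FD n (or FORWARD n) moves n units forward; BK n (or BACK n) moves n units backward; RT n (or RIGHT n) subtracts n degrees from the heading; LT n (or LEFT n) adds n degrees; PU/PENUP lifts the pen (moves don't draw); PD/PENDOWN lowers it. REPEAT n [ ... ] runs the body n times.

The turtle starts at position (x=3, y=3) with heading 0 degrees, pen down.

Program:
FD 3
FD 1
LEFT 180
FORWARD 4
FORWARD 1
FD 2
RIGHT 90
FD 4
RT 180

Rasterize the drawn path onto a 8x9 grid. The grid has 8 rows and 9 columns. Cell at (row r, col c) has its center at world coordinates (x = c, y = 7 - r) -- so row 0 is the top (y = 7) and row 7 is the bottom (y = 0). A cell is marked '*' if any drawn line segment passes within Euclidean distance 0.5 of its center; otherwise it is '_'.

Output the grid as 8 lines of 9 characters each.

Segment 0: (3,3) -> (6,3)
Segment 1: (6,3) -> (7,3)
Segment 2: (7,3) -> (3,3)
Segment 3: (3,3) -> (2,3)
Segment 4: (2,3) -> (0,3)
Segment 5: (0,3) -> (0,7)

Answer: *________
*________
*________
*________
********_
_________
_________
_________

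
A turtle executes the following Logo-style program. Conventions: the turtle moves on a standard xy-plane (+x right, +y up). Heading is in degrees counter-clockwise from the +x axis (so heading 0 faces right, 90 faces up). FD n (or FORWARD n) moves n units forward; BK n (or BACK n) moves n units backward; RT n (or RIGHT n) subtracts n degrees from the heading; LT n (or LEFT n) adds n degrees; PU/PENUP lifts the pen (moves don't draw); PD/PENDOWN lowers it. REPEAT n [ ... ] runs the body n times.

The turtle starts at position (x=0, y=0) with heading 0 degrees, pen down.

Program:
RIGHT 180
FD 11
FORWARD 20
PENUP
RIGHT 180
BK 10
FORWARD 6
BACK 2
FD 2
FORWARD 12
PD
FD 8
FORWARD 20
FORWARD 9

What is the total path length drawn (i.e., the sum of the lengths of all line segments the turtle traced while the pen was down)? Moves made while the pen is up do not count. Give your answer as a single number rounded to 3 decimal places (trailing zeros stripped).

Executing turtle program step by step:
Start: pos=(0,0), heading=0, pen down
RT 180: heading 0 -> 180
FD 11: (0,0) -> (-11,0) [heading=180, draw]
FD 20: (-11,0) -> (-31,0) [heading=180, draw]
PU: pen up
RT 180: heading 180 -> 0
BK 10: (-31,0) -> (-41,0) [heading=0, move]
FD 6: (-41,0) -> (-35,0) [heading=0, move]
BK 2: (-35,0) -> (-37,0) [heading=0, move]
FD 2: (-37,0) -> (-35,0) [heading=0, move]
FD 12: (-35,0) -> (-23,0) [heading=0, move]
PD: pen down
FD 8: (-23,0) -> (-15,0) [heading=0, draw]
FD 20: (-15,0) -> (5,0) [heading=0, draw]
FD 9: (5,0) -> (14,0) [heading=0, draw]
Final: pos=(14,0), heading=0, 5 segment(s) drawn

Segment lengths:
  seg 1: (0,0) -> (-11,0), length = 11
  seg 2: (-11,0) -> (-31,0), length = 20
  seg 3: (-23,0) -> (-15,0), length = 8
  seg 4: (-15,0) -> (5,0), length = 20
  seg 5: (5,0) -> (14,0), length = 9
Total = 68

Answer: 68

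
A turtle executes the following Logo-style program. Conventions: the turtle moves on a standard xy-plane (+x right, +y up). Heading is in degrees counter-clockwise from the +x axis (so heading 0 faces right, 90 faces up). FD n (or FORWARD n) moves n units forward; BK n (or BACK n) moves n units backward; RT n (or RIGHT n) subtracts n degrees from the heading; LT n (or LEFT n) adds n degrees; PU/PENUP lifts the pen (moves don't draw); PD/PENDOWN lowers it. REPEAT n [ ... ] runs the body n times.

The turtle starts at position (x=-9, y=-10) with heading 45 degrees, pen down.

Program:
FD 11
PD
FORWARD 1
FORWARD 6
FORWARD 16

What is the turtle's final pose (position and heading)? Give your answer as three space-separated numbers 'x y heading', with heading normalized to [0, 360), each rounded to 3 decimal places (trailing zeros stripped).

Answer: 15.042 14.042 45

Derivation:
Executing turtle program step by step:
Start: pos=(-9,-10), heading=45, pen down
FD 11: (-9,-10) -> (-1.222,-2.222) [heading=45, draw]
PD: pen down
FD 1: (-1.222,-2.222) -> (-0.515,-1.515) [heading=45, draw]
FD 6: (-0.515,-1.515) -> (3.728,2.728) [heading=45, draw]
FD 16: (3.728,2.728) -> (15.042,14.042) [heading=45, draw]
Final: pos=(15.042,14.042), heading=45, 4 segment(s) drawn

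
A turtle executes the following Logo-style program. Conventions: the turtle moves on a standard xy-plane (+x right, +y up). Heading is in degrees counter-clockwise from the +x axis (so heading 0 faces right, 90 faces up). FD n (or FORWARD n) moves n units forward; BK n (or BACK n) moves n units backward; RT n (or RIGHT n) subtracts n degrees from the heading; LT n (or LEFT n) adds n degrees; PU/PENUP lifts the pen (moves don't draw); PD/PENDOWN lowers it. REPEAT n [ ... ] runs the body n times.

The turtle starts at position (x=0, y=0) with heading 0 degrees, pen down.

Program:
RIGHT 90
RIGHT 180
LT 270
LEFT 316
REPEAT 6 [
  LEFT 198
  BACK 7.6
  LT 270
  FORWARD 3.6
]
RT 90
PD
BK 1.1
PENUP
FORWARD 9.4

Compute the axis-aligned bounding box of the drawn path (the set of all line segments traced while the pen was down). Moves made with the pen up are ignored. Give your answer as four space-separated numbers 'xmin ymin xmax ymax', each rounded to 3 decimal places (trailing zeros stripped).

Executing turtle program step by step:
Start: pos=(0,0), heading=0, pen down
RT 90: heading 0 -> 270
RT 180: heading 270 -> 90
LT 270: heading 90 -> 0
LT 316: heading 0 -> 316
REPEAT 6 [
  -- iteration 1/6 --
  LT 198: heading 316 -> 154
  BK 7.6: (0,0) -> (6.831,-3.332) [heading=154, draw]
  LT 270: heading 154 -> 64
  FD 3.6: (6.831,-3.332) -> (8.409,-0.096) [heading=64, draw]
  -- iteration 2/6 --
  LT 198: heading 64 -> 262
  BK 7.6: (8.409,-0.096) -> (9.467,7.43) [heading=262, draw]
  LT 270: heading 262 -> 172
  FD 3.6: (9.467,7.43) -> (5.902,7.931) [heading=172, draw]
  -- iteration 3/6 --
  LT 198: heading 172 -> 10
  BK 7.6: (5.902,7.931) -> (-1.583,6.611) [heading=10, draw]
  LT 270: heading 10 -> 280
  FD 3.6: (-1.583,6.611) -> (-0.958,3.066) [heading=280, draw]
  -- iteration 4/6 --
  LT 198: heading 280 -> 118
  BK 7.6: (-0.958,3.066) -> (2.61,-3.644) [heading=118, draw]
  LT 270: heading 118 -> 28
  FD 3.6: (2.61,-3.644) -> (5.789,-1.954) [heading=28, draw]
  -- iteration 5/6 --
  LT 198: heading 28 -> 226
  BK 7.6: (5.789,-1.954) -> (11.068,3.513) [heading=226, draw]
  LT 270: heading 226 -> 136
  FD 3.6: (11.068,3.513) -> (8.479,6.014) [heading=136, draw]
  -- iteration 6/6 --
  LT 198: heading 136 -> 334
  BK 7.6: (8.479,6.014) -> (1.648,9.345) [heading=334, draw]
  LT 270: heading 334 -> 244
  FD 3.6: (1.648,9.345) -> (0.07,6.109) [heading=244, draw]
]
RT 90: heading 244 -> 154
PD: pen down
BK 1.1: (0.07,6.109) -> (1.058,5.627) [heading=154, draw]
PU: pen up
FD 9.4: (1.058,5.627) -> (-7.39,9.748) [heading=154, move]
Final: pos=(-7.39,9.748), heading=154, 13 segment(s) drawn

Segment endpoints: x in {-1.583, -0.958, 0, 0.07, 1.058, 1.648, 2.61, 5.789, 5.902, 6.831, 8.409, 8.479, 9.467, 11.068}, y in {-3.644, -3.332, -1.954, -0.096, 0, 3.066, 3.513, 5.627, 6.014, 6.109, 6.611, 7.43, 7.931, 9.345}
xmin=-1.583, ymin=-3.644, xmax=11.068, ymax=9.345

Answer: -1.583 -3.644 11.068 9.345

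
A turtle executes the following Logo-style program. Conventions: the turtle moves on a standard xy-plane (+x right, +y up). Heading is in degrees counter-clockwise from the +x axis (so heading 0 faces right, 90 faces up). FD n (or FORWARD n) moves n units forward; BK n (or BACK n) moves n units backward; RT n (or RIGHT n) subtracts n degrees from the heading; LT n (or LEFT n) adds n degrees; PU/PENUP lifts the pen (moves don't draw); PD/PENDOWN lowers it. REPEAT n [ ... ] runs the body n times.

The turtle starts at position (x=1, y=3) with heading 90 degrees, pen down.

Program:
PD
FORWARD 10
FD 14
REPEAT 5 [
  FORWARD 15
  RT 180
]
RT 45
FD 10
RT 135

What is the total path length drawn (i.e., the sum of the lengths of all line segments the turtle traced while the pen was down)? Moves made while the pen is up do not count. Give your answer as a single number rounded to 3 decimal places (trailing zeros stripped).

Answer: 109

Derivation:
Executing turtle program step by step:
Start: pos=(1,3), heading=90, pen down
PD: pen down
FD 10: (1,3) -> (1,13) [heading=90, draw]
FD 14: (1,13) -> (1,27) [heading=90, draw]
REPEAT 5 [
  -- iteration 1/5 --
  FD 15: (1,27) -> (1,42) [heading=90, draw]
  RT 180: heading 90 -> 270
  -- iteration 2/5 --
  FD 15: (1,42) -> (1,27) [heading=270, draw]
  RT 180: heading 270 -> 90
  -- iteration 3/5 --
  FD 15: (1,27) -> (1,42) [heading=90, draw]
  RT 180: heading 90 -> 270
  -- iteration 4/5 --
  FD 15: (1,42) -> (1,27) [heading=270, draw]
  RT 180: heading 270 -> 90
  -- iteration 5/5 --
  FD 15: (1,27) -> (1,42) [heading=90, draw]
  RT 180: heading 90 -> 270
]
RT 45: heading 270 -> 225
FD 10: (1,42) -> (-6.071,34.929) [heading=225, draw]
RT 135: heading 225 -> 90
Final: pos=(-6.071,34.929), heading=90, 8 segment(s) drawn

Segment lengths:
  seg 1: (1,3) -> (1,13), length = 10
  seg 2: (1,13) -> (1,27), length = 14
  seg 3: (1,27) -> (1,42), length = 15
  seg 4: (1,42) -> (1,27), length = 15
  seg 5: (1,27) -> (1,42), length = 15
  seg 6: (1,42) -> (1,27), length = 15
  seg 7: (1,27) -> (1,42), length = 15
  seg 8: (1,42) -> (-6.071,34.929), length = 10
Total = 109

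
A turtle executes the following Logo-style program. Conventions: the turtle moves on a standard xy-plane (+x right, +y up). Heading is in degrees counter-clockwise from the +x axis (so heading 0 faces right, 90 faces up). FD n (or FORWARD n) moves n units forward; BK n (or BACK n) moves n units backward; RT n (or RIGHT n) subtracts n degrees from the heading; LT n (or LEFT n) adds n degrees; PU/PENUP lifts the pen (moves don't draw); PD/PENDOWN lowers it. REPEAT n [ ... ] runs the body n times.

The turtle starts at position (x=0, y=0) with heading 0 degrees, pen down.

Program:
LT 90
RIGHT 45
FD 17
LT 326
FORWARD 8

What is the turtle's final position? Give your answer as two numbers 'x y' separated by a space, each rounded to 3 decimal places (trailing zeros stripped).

Answer: 19.874 13.547

Derivation:
Executing turtle program step by step:
Start: pos=(0,0), heading=0, pen down
LT 90: heading 0 -> 90
RT 45: heading 90 -> 45
FD 17: (0,0) -> (12.021,12.021) [heading=45, draw]
LT 326: heading 45 -> 11
FD 8: (12.021,12.021) -> (19.874,13.547) [heading=11, draw]
Final: pos=(19.874,13.547), heading=11, 2 segment(s) drawn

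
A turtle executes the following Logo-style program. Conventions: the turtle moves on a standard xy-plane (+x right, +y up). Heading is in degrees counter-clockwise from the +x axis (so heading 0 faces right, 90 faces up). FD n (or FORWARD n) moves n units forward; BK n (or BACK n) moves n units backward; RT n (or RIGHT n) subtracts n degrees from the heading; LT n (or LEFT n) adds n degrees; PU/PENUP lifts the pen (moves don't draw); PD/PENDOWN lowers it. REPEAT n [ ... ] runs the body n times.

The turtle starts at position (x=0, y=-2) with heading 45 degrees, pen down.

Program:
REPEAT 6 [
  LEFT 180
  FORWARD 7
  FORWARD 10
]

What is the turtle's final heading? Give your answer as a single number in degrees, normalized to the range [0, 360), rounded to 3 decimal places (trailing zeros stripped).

Executing turtle program step by step:
Start: pos=(0,-2), heading=45, pen down
REPEAT 6 [
  -- iteration 1/6 --
  LT 180: heading 45 -> 225
  FD 7: (0,-2) -> (-4.95,-6.95) [heading=225, draw]
  FD 10: (-4.95,-6.95) -> (-12.021,-14.021) [heading=225, draw]
  -- iteration 2/6 --
  LT 180: heading 225 -> 45
  FD 7: (-12.021,-14.021) -> (-7.071,-9.071) [heading=45, draw]
  FD 10: (-7.071,-9.071) -> (0,-2) [heading=45, draw]
  -- iteration 3/6 --
  LT 180: heading 45 -> 225
  FD 7: (0,-2) -> (-4.95,-6.95) [heading=225, draw]
  FD 10: (-4.95,-6.95) -> (-12.021,-14.021) [heading=225, draw]
  -- iteration 4/6 --
  LT 180: heading 225 -> 45
  FD 7: (-12.021,-14.021) -> (-7.071,-9.071) [heading=45, draw]
  FD 10: (-7.071,-9.071) -> (0,-2) [heading=45, draw]
  -- iteration 5/6 --
  LT 180: heading 45 -> 225
  FD 7: (0,-2) -> (-4.95,-6.95) [heading=225, draw]
  FD 10: (-4.95,-6.95) -> (-12.021,-14.021) [heading=225, draw]
  -- iteration 6/6 --
  LT 180: heading 225 -> 45
  FD 7: (-12.021,-14.021) -> (-7.071,-9.071) [heading=45, draw]
  FD 10: (-7.071,-9.071) -> (0,-2) [heading=45, draw]
]
Final: pos=(0,-2), heading=45, 12 segment(s) drawn

Answer: 45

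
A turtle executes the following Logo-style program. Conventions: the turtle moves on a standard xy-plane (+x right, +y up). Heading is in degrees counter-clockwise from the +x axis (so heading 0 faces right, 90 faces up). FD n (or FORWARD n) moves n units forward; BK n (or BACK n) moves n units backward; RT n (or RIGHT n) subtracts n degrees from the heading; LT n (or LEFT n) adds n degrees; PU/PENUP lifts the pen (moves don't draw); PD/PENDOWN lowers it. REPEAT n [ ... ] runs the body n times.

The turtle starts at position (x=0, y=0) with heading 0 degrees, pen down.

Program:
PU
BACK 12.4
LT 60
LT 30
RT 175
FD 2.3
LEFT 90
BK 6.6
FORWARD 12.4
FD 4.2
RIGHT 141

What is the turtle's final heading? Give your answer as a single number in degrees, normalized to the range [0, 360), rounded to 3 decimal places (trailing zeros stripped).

Answer: 224

Derivation:
Executing turtle program step by step:
Start: pos=(0,0), heading=0, pen down
PU: pen up
BK 12.4: (0,0) -> (-12.4,0) [heading=0, move]
LT 60: heading 0 -> 60
LT 30: heading 60 -> 90
RT 175: heading 90 -> 275
FD 2.3: (-12.4,0) -> (-12.2,-2.291) [heading=275, move]
LT 90: heading 275 -> 5
BK 6.6: (-12.2,-2.291) -> (-18.774,-2.866) [heading=5, move]
FD 12.4: (-18.774,-2.866) -> (-6.422,-1.786) [heading=5, move]
FD 4.2: (-6.422,-1.786) -> (-2.238,-1.42) [heading=5, move]
RT 141: heading 5 -> 224
Final: pos=(-2.238,-1.42), heading=224, 0 segment(s) drawn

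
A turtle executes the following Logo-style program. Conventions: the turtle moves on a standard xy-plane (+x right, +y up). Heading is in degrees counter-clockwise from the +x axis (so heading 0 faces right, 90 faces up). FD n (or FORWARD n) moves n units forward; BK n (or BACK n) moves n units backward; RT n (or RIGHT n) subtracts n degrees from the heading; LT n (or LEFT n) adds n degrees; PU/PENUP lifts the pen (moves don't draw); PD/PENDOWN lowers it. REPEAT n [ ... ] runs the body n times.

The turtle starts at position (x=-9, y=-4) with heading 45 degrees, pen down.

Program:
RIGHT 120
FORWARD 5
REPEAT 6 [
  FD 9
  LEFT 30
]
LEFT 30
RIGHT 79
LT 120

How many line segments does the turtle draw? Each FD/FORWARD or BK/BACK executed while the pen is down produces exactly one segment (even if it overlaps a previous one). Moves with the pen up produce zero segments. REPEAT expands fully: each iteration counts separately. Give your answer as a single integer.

Executing turtle program step by step:
Start: pos=(-9,-4), heading=45, pen down
RT 120: heading 45 -> 285
FD 5: (-9,-4) -> (-7.706,-8.83) [heading=285, draw]
REPEAT 6 [
  -- iteration 1/6 --
  FD 9: (-7.706,-8.83) -> (-5.377,-17.523) [heading=285, draw]
  LT 30: heading 285 -> 315
  -- iteration 2/6 --
  FD 9: (-5.377,-17.523) -> (0.987,-23.887) [heading=315, draw]
  LT 30: heading 315 -> 345
  -- iteration 3/6 --
  FD 9: (0.987,-23.887) -> (9.681,-26.216) [heading=345, draw]
  LT 30: heading 345 -> 15
  -- iteration 4/6 --
  FD 9: (9.681,-26.216) -> (18.374,-23.887) [heading=15, draw]
  LT 30: heading 15 -> 45
  -- iteration 5/6 --
  FD 9: (18.374,-23.887) -> (24.738,-17.523) [heading=45, draw]
  LT 30: heading 45 -> 75
  -- iteration 6/6 --
  FD 9: (24.738,-17.523) -> (27.067,-8.83) [heading=75, draw]
  LT 30: heading 75 -> 105
]
LT 30: heading 105 -> 135
RT 79: heading 135 -> 56
LT 120: heading 56 -> 176
Final: pos=(27.067,-8.83), heading=176, 7 segment(s) drawn
Segments drawn: 7

Answer: 7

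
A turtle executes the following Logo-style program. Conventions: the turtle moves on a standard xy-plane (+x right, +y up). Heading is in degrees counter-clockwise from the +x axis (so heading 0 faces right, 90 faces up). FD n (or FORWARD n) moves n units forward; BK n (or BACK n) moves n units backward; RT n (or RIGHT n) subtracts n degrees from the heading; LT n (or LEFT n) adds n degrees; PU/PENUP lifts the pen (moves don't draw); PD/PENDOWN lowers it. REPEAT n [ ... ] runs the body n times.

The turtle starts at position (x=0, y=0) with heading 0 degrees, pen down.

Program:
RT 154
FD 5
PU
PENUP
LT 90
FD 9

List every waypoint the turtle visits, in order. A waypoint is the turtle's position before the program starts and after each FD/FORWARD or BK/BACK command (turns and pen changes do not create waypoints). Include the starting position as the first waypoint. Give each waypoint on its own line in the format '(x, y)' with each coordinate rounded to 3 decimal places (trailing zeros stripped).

Executing turtle program step by step:
Start: pos=(0,0), heading=0, pen down
RT 154: heading 0 -> 206
FD 5: (0,0) -> (-4.494,-2.192) [heading=206, draw]
PU: pen up
PU: pen up
LT 90: heading 206 -> 296
FD 9: (-4.494,-2.192) -> (-0.549,-10.281) [heading=296, move]
Final: pos=(-0.549,-10.281), heading=296, 1 segment(s) drawn
Waypoints (3 total):
(0, 0)
(-4.494, -2.192)
(-0.549, -10.281)

Answer: (0, 0)
(-4.494, -2.192)
(-0.549, -10.281)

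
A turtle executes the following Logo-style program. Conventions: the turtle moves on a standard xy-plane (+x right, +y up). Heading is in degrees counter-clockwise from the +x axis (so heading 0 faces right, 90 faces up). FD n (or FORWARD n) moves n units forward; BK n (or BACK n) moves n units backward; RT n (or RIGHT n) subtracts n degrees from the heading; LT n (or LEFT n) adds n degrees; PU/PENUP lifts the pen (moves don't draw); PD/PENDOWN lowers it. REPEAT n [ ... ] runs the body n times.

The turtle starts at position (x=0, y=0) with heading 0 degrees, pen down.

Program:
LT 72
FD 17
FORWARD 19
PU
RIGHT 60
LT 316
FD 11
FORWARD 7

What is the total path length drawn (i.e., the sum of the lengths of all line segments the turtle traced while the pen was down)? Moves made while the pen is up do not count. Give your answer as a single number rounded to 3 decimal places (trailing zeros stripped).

Executing turtle program step by step:
Start: pos=(0,0), heading=0, pen down
LT 72: heading 0 -> 72
FD 17: (0,0) -> (5.253,16.168) [heading=72, draw]
FD 19: (5.253,16.168) -> (11.125,34.238) [heading=72, draw]
PU: pen up
RT 60: heading 72 -> 12
LT 316: heading 12 -> 328
FD 11: (11.125,34.238) -> (20.453,28.409) [heading=328, move]
FD 7: (20.453,28.409) -> (26.389,24.699) [heading=328, move]
Final: pos=(26.389,24.699), heading=328, 2 segment(s) drawn

Segment lengths:
  seg 1: (0,0) -> (5.253,16.168), length = 17
  seg 2: (5.253,16.168) -> (11.125,34.238), length = 19
Total = 36

Answer: 36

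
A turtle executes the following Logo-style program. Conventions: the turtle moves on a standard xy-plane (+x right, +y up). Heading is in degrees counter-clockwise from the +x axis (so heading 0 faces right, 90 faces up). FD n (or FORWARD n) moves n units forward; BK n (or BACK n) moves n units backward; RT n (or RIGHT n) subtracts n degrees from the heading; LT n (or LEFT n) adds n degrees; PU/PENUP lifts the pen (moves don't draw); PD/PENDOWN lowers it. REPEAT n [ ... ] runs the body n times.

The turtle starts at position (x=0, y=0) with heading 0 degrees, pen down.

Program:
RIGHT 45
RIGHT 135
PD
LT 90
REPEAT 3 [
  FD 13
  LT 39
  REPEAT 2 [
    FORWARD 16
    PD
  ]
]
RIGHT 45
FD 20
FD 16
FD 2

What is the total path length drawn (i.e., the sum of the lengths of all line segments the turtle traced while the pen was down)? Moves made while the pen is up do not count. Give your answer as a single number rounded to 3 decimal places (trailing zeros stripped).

Answer: 173

Derivation:
Executing turtle program step by step:
Start: pos=(0,0), heading=0, pen down
RT 45: heading 0 -> 315
RT 135: heading 315 -> 180
PD: pen down
LT 90: heading 180 -> 270
REPEAT 3 [
  -- iteration 1/3 --
  FD 13: (0,0) -> (0,-13) [heading=270, draw]
  LT 39: heading 270 -> 309
  REPEAT 2 [
    -- iteration 1/2 --
    FD 16: (0,-13) -> (10.069,-25.434) [heading=309, draw]
    PD: pen down
    -- iteration 2/2 --
    FD 16: (10.069,-25.434) -> (20.138,-37.869) [heading=309, draw]
    PD: pen down
  ]
  -- iteration 2/3 --
  FD 13: (20.138,-37.869) -> (28.319,-47.972) [heading=309, draw]
  LT 39: heading 309 -> 348
  REPEAT 2 [
    -- iteration 1/2 --
    FD 16: (28.319,-47.972) -> (43.97,-51.298) [heading=348, draw]
    PD: pen down
    -- iteration 2/2 --
    FD 16: (43.97,-51.298) -> (59.62,-54.625) [heading=348, draw]
    PD: pen down
  ]
  -- iteration 3/3 --
  FD 13: (59.62,-54.625) -> (72.336,-57.328) [heading=348, draw]
  LT 39: heading 348 -> 27
  REPEAT 2 [
    -- iteration 1/2 --
    FD 16: (72.336,-57.328) -> (86.592,-50.064) [heading=27, draw]
    PD: pen down
    -- iteration 2/2 --
    FD 16: (86.592,-50.064) -> (100.848,-42.8) [heading=27, draw]
    PD: pen down
  ]
]
RT 45: heading 27 -> 342
FD 20: (100.848,-42.8) -> (119.869,-48.98) [heading=342, draw]
FD 16: (119.869,-48.98) -> (135.086,-53.925) [heading=342, draw]
FD 2: (135.086,-53.925) -> (136.988,-54.543) [heading=342, draw]
Final: pos=(136.988,-54.543), heading=342, 12 segment(s) drawn

Segment lengths:
  seg 1: (0,0) -> (0,-13), length = 13
  seg 2: (0,-13) -> (10.069,-25.434), length = 16
  seg 3: (10.069,-25.434) -> (20.138,-37.869), length = 16
  seg 4: (20.138,-37.869) -> (28.319,-47.972), length = 13
  seg 5: (28.319,-47.972) -> (43.97,-51.298), length = 16
  seg 6: (43.97,-51.298) -> (59.62,-54.625), length = 16
  seg 7: (59.62,-54.625) -> (72.336,-57.328), length = 13
  seg 8: (72.336,-57.328) -> (86.592,-50.064), length = 16
  seg 9: (86.592,-50.064) -> (100.848,-42.8), length = 16
  seg 10: (100.848,-42.8) -> (119.869,-48.98), length = 20
  seg 11: (119.869,-48.98) -> (135.086,-53.925), length = 16
  seg 12: (135.086,-53.925) -> (136.988,-54.543), length = 2
Total = 173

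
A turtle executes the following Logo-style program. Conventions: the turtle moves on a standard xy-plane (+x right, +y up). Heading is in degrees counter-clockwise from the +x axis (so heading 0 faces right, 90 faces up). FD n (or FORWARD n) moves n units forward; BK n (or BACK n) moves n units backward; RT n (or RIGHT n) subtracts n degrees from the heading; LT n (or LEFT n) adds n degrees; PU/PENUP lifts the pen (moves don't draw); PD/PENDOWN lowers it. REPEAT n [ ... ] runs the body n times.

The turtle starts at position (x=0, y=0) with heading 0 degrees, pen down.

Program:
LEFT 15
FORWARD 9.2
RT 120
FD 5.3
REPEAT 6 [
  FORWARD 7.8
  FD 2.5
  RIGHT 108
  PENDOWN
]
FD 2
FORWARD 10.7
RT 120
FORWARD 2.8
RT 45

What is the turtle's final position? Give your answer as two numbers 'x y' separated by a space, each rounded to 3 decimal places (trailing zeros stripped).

Answer: 8.443 -8.99

Derivation:
Executing turtle program step by step:
Start: pos=(0,0), heading=0, pen down
LT 15: heading 0 -> 15
FD 9.2: (0,0) -> (8.887,2.381) [heading=15, draw]
RT 120: heading 15 -> 255
FD 5.3: (8.887,2.381) -> (7.515,-2.738) [heading=255, draw]
REPEAT 6 [
  -- iteration 1/6 --
  FD 7.8: (7.515,-2.738) -> (5.496,-10.272) [heading=255, draw]
  FD 2.5: (5.496,-10.272) -> (4.849,-12.687) [heading=255, draw]
  RT 108: heading 255 -> 147
  PD: pen down
  -- iteration 2/6 --
  FD 7.8: (4.849,-12.687) -> (-1.693,-8.439) [heading=147, draw]
  FD 2.5: (-1.693,-8.439) -> (-3.789,-7.078) [heading=147, draw]
  RT 108: heading 147 -> 39
  PD: pen down
  -- iteration 3/6 --
  FD 7.8: (-3.789,-7.078) -> (2.272,-2.169) [heading=39, draw]
  FD 2.5: (2.272,-2.169) -> (4.215,-0.596) [heading=39, draw]
  RT 108: heading 39 -> 291
  PD: pen down
  -- iteration 4/6 --
  FD 7.8: (4.215,-0.596) -> (7.011,-7.877) [heading=291, draw]
  FD 2.5: (7.011,-7.877) -> (7.906,-10.211) [heading=291, draw]
  RT 108: heading 291 -> 183
  PD: pen down
  -- iteration 5/6 --
  FD 7.8: (7.906,-10.211) -> (0.117,-10.62) [heading=183, draw]
  FD 2.5: (0.117,-10.62) -> (-2.379,-10.75) [heading=183, draw]
  RT 108: heading 183 -> 75
  PD: pen down
  -- iteration 6/6 --
  FD 7.8: (-2.379,-10.75) -> (-0.361,-3.216) [heading=75, draw]
  FD 2.5: (-0.361,-3.216) -> (0.286,-0.801) [heading=75, draw]
  RT 108: heading 75 -> 327
  PD: pen down
]
FD 2: (0.286,-0.801) -> (1.964,-1.891) [heading=327, draw]
FD 10.7: (1.964,-1.891) -> (10.937,-7.718) [heading=327, draw]
RT 120: heading 327 -> 207
FD 2.8: (10.937,-7.718) -> (8.443,-8.99) [heading=207, draw]
RT 45: heading 207 -> 162
Final: pos=(8.443,-8.99), heading=162, 17 segment(s) drawn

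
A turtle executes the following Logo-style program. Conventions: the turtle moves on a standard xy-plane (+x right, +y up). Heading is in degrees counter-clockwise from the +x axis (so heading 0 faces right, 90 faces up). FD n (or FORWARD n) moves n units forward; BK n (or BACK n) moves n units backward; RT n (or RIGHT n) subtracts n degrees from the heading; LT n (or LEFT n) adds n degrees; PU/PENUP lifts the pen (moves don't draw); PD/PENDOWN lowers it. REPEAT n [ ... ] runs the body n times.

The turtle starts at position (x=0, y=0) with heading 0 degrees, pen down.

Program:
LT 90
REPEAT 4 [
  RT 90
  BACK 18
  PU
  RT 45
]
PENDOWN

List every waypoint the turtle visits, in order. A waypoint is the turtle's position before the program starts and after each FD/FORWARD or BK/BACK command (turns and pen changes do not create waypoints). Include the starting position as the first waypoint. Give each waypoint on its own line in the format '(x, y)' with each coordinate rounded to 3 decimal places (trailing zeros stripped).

Answer: (0, 0)
(-18, 0)
(-5.272, 12.728)
(-5.272, -5.272)
(-18, 7.456)

Derivation:
Executing turtle program step by step:
Start: pos=(0,0), heading=0, pen down
LT 90: heading 0 -> 90
REPEAT 4 [
  -- iteration 1/4 --
  RT 90: heading 90 -> 0
  BK 18: (0,0) -> (-18,0) [heading=0, draw]
  PU: pen up
  RT 45: heading 0 -> 315
  -- iteration 2/4 --
  RT 90: heading 315 -> 225
  BK 18: (-18,0) -> (-5.272,12.728) [heading=225, move]
  PU: pen up
  RT 45: heading 225 -> 180
  -- iteration 3/4 --
  RT 90: heading 180 -> 90
  BK 18: (-5.272,12.728) -> (-5.272,-5.272) [heading=90, move]
  PU: pen up
  RT 45: heading 90 -> 45
  -- iteration 4/4 --
  RT 90: heading 45 -> 315
  BK 18: (-5.272,-5.272) -> (-18,7.456) [heading=315, move]
  PU: pen up
  RT 45: heading 315 -> 270
]
PD: pen down
Final: pos=(-18,7.456), heading=270, 1 segment(s) drawn
Waypoints (5 total):
(0, 0)
(-18, 0)
(-5.272, 12.728)
(-5.272, -5.272)
(-18, 7.456)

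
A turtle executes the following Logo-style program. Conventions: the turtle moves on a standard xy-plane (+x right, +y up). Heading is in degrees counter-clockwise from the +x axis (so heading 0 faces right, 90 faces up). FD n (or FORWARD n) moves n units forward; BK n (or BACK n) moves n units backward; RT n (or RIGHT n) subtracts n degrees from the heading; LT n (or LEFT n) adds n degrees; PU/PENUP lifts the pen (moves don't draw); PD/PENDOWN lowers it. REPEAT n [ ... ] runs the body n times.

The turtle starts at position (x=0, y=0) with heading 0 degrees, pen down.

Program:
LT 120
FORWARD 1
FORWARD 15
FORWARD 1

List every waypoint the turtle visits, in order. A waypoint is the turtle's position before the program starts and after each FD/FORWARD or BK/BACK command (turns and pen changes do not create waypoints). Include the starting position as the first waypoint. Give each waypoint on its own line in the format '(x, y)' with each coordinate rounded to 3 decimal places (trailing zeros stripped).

Executing turtle program step by step:
Start: pos=(0,0), heading=0, pen down
LT 120: heading 0 -> 120
FD 1: (0,0) -> (-0.5,0.866) [heading=120, draw]
FD 15: (-0.5,0.866) -> (-8,13.856) [heading=120, draw]
FD 1: (-8,13.856) -> (-8.5,14.722) [heading=120, draw]
Final: pos=(-8.5,14.722), heading=120, 3 segment(s) drawn
Waypoints (4 total):
(0, 0)
(-0.5, 0.866)
(-8, 13.856)
(-8.5, 14.722)

Answer: (0, 0)
(-0.5, 0.866)
(-8, 13.856)
(-8.5, 14.722)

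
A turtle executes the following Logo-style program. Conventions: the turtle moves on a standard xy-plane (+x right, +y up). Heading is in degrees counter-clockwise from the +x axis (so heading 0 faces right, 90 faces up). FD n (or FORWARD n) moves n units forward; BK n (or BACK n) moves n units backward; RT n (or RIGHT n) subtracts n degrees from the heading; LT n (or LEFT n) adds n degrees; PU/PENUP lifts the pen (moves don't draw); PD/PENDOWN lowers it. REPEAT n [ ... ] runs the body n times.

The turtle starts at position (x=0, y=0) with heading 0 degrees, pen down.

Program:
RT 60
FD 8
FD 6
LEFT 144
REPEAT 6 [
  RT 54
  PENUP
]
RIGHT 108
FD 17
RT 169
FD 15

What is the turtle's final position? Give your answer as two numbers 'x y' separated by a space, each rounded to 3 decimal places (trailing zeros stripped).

Executing turtle program step by step:
Start: pos=(0,0), heading=0, pen down
RT 60: heading 0 -> 300
FD 8: (0,0) -> (4,-6.928) [heading=300, draw]
FD 6: (4,-6.928) -> (7,-12.124) [heading=300, draw]
LT 144: heading 300 -> 84
REPEAT 6 [
  -- iteration 1/6 --
  RT 54: heading 84 -> 30
  PU: pen up
  -- iteration 2/6 --
  RT 54: heading 30 -> 336
  PU: pen up
  -- iteration 3/6 --
  RT 54: heading 336 -> 282
  PU: pen up
  -- iteration 4/6 --
  RT 54: heading 282 -> 228
  PU: pen up
  -- iteration 5/6 --
  RT 54: heading 228 -> 174
  PU: pen up
  -- iteration 6/6 --
  RT 54: heading 174 -> 120
  PU: pen up
]
RT 108: heading 120 -> 12
FD 17: (7,-12.124) -> (23.629,-8.59) [heading=12, move]
RT 169: heading 12 -> 203
FD 15: (23.629,-8.59) -> (9.821,-14.451) [heading=203, move]
Final: pos=(9.821,-14.451), heading=203, 2 segment(s) drawn

Answer: 9.821 -14.451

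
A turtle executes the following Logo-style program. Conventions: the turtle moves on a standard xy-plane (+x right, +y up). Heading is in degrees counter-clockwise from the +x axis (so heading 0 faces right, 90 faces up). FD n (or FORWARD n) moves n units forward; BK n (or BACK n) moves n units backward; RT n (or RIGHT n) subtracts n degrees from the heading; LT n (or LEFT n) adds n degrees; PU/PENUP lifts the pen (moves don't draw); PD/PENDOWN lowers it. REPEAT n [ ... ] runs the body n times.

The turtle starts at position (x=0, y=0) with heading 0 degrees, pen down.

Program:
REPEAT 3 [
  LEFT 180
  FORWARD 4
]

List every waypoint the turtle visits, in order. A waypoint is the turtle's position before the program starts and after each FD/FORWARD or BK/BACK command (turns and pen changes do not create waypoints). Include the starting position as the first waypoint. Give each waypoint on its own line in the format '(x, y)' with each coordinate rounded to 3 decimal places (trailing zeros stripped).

Executing turtle program step by step:
Start: pos=(0,0), heading=0, pen down
REPEAT 3 [
  -- iteration 1/3 --
  LT 180: heading 0 -> 180
  FD 4: (0,0) -> (-4,0) [heading=180, draw]
  -- iteration 2/3 --
  LT 180: heading 180 -> 0
  FD 4: (-4,0) -> (0,0) [heading=0, draw]
  -- iteration 3/3 --
  LT 180: heading 0 -> 180
  FD 4: (0,0) -> (-4,0) [heading=180, draw]
]
Final: pos=(-4,0), heading=180, 3 segment(s) drawn
Waypoints (4 total):
(0, 0)
(-4, 0)
(0, 0)
(-4, 0)

Answer: (0, 0)
(-4, 0)
(0, 0)
(-4, 0)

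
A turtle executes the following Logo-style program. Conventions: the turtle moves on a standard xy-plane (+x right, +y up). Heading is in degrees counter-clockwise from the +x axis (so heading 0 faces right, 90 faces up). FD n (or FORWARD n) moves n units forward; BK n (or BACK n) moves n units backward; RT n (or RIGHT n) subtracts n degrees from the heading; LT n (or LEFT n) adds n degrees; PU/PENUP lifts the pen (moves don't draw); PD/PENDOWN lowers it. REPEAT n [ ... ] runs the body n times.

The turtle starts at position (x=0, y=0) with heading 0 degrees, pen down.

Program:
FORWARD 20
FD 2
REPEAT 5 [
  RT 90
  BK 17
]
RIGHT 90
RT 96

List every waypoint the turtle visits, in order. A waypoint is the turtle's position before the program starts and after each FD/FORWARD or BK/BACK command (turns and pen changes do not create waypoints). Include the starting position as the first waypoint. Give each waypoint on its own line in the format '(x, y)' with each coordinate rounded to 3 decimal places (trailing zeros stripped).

Answer: (0, 0)
(20, 0)
(22, 0)
(22, 17)
(39, 17)
(39, 0)
(22, 0)
(22, 17)

Derivation:
Executing turtle program step by step:
Start: pos=(0,0), heading=0, pen down
FD 20: (0,0) -> (20,0) [heading=0, draw]
FD 2: (20,0) -> (22,0) [heading=0, draw]
REPEAT 5 [
  -- iteration 1/5 --
  RT 90: heading 0 -> 270
  BK 17: (22,0) -> (22,17) [heading=270, draw]
  -- iteration 2/5 --
  RT 90: heading 270 -> 180
  BK 17: (22,17) -> (39,17) [heading=180, draw]
  -- iteration 3/5 --
  RT 90: heading 180 -> 90
  BK 17: (39,17) -> (39,0) [heading=90, draw]
  -- iteration 4/5 --
  RT 90: heading 90 -> 0
  BK 17: (39,0) -> (22,0) [heading=0, draw]
  -- iteration 5/5 --
  RT 90: heading 0 -> 270
  BK 17: (22,0) -> (22,17) [heading=270, draw]
]
RT 90: heading 270 -> 180
RT 96: heading 180 -> 84
Final: pos=(22,17), heading=84, 7 segment(s) drawn
Waypoints (8 total):
(0, 0)
(20, 0)
(22, 0)
(22, 17)
(39, 17)
(39, 0)
(22, 0)
(22, 17)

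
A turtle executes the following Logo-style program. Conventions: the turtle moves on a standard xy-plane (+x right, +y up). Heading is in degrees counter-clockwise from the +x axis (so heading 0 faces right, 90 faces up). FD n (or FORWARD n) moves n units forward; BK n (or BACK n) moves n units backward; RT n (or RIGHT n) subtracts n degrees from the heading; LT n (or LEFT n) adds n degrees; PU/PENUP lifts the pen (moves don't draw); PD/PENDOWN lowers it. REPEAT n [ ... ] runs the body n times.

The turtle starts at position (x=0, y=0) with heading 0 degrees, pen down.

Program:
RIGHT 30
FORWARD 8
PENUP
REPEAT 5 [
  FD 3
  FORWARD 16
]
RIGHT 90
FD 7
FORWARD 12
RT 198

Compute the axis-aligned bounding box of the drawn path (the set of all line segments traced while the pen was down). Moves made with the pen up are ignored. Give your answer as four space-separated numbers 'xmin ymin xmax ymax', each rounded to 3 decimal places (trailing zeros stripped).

Executing turtle program step by step:
Start: pos=(0,0), heading=0, pen down
RT 30: heading 0 -> 330
FD 8: (0,0) -> (6.928,-4) [heading=330, draw]
PU: pen up
REPEAT 5 [
  -- iteration 1/5 --
  FD 3: (6.928,-4) -> (9.526,-5.5) [heading=330, move]
  FD 16: (9.526,-5.5) -> (23.383,-13.5) [heading=330, move]
  -- iteration 2/5 --
  FD 3: (23.383,-13.5) -> (25.981,-15) [heading=330, move]
  FD 16: (25.981,-15) -> (39.837,-23) [heading=330, move]
  -- iteration 3/5 --
  FD 3: (39.837,-23) -> (42.435,-24.5) [heading=330, move]
  FD 16: (42.435,-24.5) -> (56.292,-32.5) [heading=330, move]
  -- iteration 4/5 --
  FD 3: (56.292,-32.5) -> (58.89,-34) [heading=330, move]
  FD 16: (58.89,-34) -> (72.746,-42) [heading=330, move]
  -- iteration 5/5 --
  FD 3: (72.746,-42) -> (75.344,-43.5) [heading=330, move]
  FD 16: (75.344,-43.5) -> (89.201,-51.5) [heading=330, move]
]
RT 90: heading 330 -> 240
FD 7: (89.201,-51.5) -> (85.701,-57.562) [heading=240, move]
FD 12: (85.701,-57.562) -> (79.701,-67.954) [heading=240, move]
RT 198: heading 240 -> 42
Final: pos=(79.701,-67.954), heading=42, 1 segment(s) drawn

Segment endpoints: x in {0, 6.928}, y in {-4, 0}
xmin=0, ymin=-4, xmax=6.928, ymax=0

Answer: 0 -4 6.928 0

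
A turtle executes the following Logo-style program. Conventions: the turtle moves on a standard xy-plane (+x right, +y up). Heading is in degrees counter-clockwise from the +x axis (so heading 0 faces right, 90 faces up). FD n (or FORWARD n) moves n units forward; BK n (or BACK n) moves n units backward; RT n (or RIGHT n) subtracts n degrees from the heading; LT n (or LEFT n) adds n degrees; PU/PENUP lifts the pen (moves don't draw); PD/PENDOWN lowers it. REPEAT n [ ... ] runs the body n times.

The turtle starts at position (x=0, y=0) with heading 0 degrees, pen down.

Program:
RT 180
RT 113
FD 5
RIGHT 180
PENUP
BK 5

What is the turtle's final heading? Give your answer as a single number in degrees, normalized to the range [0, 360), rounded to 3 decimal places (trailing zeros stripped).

Executing turtle program step by step:
Start: pos=(0,0), heading=0, pen down
RT 180: heading 0 -> 180
RT 113: heading 180 -> 67
FD 5: (0,0) -> (1.954,4.603) [heading=67, draw]
RT 180: heading 67 -> 247
PU: pen up
BK 5: (1.954,4.603) -> (3.907,9.205) [heading=247, move]
Final: pos=(3.907,9.205), heading=247, 1 segment(s) drawn

Answer: 247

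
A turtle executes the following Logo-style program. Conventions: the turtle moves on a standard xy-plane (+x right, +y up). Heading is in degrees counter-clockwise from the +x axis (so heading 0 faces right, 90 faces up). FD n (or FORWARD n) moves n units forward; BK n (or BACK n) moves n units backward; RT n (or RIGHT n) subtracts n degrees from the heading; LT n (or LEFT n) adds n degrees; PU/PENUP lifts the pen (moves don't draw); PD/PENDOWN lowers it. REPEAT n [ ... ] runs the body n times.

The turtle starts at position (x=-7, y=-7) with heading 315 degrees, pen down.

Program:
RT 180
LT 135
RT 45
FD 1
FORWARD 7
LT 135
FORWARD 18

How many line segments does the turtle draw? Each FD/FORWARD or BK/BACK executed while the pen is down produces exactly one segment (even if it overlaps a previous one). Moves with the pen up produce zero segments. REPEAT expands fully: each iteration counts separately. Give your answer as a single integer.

Executing turtle program step by step:
Start: pos=(-7,-7), heading=315, pen down
RT 180: heading 315 -> 135
LT 135: heading 135 -> 270
RT 45: heading 270 -> 225
FD 1: (-7,-7) -> (-7.707,-7.707) [heading=225, draw]
FD 7: (-7.707,-7.707) -> (-12.657,-12.657) [heading=225, draw]
LT 135: heading 225 -> 0
FD 18: (-12.657,-12.657) -> (5.343,-12.657) [heading=0, draw]
Final: pos=(5.343,-12.657), heading=0, 3 segment(s) drawn
Segments drawn: 3

Answer: 3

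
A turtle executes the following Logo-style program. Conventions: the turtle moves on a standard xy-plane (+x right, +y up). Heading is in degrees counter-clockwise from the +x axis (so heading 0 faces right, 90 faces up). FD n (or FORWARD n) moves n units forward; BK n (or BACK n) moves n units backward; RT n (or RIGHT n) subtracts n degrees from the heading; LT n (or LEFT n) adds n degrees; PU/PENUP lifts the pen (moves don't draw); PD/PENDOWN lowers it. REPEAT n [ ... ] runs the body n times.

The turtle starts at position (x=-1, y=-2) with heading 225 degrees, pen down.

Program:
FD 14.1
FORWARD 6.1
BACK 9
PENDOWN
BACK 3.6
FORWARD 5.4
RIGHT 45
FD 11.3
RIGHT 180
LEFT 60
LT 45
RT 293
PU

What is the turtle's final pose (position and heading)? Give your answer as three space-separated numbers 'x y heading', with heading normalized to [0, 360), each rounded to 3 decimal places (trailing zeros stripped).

Executing turtle program step by step:
Start: pos=(-1,-2), heading=225, pen down
FD 14.1: (-1,-2) -> (-10.97,-11.97) [heading=225, draw]
FD 6.1: (-10.97,-11.97) -> (-15.284,-16.284) [heading=225, draw]
BK 9: (-15.284,-16.284) -> (-8.92,-9.92) [heading=225, draw]
PD: pen down
BK 3.6: (-8.92,-9.92) -> (-6.374,-7.374) [heading=225, draw]
FD 5.4: (-6.374,-7.374) -> (-10.192,-11.192) [heading=225, draw]
RT 45: heading 225 -> 180
FD 11.3: (-10.192,-11.192) -> (-21.492,-11.192) [heading=180, draw]
RT 180: heading 180 -> 0
LT 60: heading 0 -> 60
LT 45: heading 60 -> 105
RT 293: heading 105 -> 172
PU: pen up
Final: pos=(-21.492,-11.192), heading=172, 6 segment(s) drawn

Answer: -21.492 -11.192 172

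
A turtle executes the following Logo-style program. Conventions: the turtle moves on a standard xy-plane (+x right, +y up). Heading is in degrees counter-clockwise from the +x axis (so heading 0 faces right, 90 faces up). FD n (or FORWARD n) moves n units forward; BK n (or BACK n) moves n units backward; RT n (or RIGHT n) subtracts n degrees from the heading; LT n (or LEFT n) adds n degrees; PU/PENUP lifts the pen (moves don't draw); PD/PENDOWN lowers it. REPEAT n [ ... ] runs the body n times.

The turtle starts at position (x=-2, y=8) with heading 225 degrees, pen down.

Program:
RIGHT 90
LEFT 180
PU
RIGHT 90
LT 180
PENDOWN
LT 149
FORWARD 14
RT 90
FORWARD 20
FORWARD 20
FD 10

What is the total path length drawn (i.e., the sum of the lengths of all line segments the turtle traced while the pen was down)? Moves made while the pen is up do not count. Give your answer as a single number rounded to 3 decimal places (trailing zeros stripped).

Answer: 64

Derivation:
Executing turtle program step by step:
Start: pos=(-2,8), heading=225, pen down
RT 90: heading 225 -> 135
LT 180: heading 135 -> 315
PU: pen up
RT 90: heading 315 -> 225
LT 180: heading 225 -> 45
PD: pen down
LT 149: heading 45 -> 194
FD 14: (-2,8) -> (-15.584,4.613) [heading=194, draw]
RT 90: heading 194 -> 104
FD 20: (-15.584,4.613) -> (-20.423,24.019) [heading=104, draw]
FD 20: (-20.423,24.019) -> (-25.261,43.425) [heading=104, draw]
FD 10: (-25.261,43.425) -> (-27.68,53.128) [heading=104, draw]
Final: pos=(-27.68,53.128), heading=104, 4 segment(s) drawn

Segment lengths:
  seg 1: (-2,8) -> (-15.584,4.613), length = 14
  seg 2: (-15.584,4.613) -> (-20.423,24.019), length = 20
  seg 3: (-20.423,24.019) -> (-25.261,43.425), length = 20
  seg 4: (-25.261,43.425) -> (-27.68,53.128), length = 10
Total = 64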